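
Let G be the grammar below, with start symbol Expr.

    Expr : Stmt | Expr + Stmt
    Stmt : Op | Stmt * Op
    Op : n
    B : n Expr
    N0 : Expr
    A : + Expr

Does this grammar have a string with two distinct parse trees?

Unambiguous

Only Expr, Stmt, Op are reachable from Expr; ignoring the rest: This is a standard precedence ladder (Expr over Stmt over Op), with each level left-recursive on its own operator ('+' at Expr, '*' at Stmt). That structure is LR(1), hence unambiguous.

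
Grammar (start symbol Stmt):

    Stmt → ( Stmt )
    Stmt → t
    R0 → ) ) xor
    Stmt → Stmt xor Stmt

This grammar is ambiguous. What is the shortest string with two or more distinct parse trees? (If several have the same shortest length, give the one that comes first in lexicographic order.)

length 1: no string has ≥2 trees
length 3: no string has ≥2 trees
length 5: t xor t xor t has 2 parse trees

Two derivations of t xor t xor t:
  Stmt ⇒ Stmt xor Stmt ⇒ t xor Stmt ⇒ t xor Stmt xor Stmt ⇒ t xor t xor Stmt ⇒ t xor t xor t
  Stmt ⇒ Stmt xor Stmt ⇒ Stmt xor Stmt xor Stmt ⇒ t xor Stmt xor Stmt ⇒ t xor t xor Stmt ⇒ t xor t xor t

t xor t xor t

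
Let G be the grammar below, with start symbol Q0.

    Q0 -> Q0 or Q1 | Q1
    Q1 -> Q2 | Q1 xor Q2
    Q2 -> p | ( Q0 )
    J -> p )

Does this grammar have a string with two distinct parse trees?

Unambiguous

Only Q0, Q1, Q2 are reachable from Q0; ignoring the rest: This is a standard precedence ladder (Q0 over Q1 over Q2), with each level left-recursive on its own operator ('or' at Q0, 'xor' at Q1). That structure is LR(1), hence unambiguous.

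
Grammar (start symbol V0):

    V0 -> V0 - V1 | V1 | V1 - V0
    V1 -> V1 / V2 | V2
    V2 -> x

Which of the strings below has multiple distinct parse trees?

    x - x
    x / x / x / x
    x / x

x - x

x - x: 2 trees
x / x / x / x: 1 tree
x / x: 1 tree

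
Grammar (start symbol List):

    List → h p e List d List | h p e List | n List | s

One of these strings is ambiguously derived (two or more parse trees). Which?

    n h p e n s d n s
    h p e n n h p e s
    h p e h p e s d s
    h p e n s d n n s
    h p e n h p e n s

n h p e n s d n s: 1 tree
h p e n n h p e s: 1 tree
h p e h p e s d s: 2 trees
h p e n s d n n s: 1 tree
h p e n h p e n s: 1 tree

h p e h p e s d s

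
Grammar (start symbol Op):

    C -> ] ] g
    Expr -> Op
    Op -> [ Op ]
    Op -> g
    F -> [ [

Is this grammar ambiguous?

Only Op is reachable from Op; ignoring the rest: Each string is a nest of matched brackets around a single atom. An opening bracket forces the recursive rule; an atom forces the base rule.

Unambiguous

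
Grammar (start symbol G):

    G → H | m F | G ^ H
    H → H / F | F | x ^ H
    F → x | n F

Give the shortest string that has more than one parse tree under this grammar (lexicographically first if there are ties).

length 1: no string has ≥2 trees
length 2: no string has ≥2 trees
length 3: x ^ x has 2 parse trees

Two derivations of x ^ x:
  G ⇒ H ⇒ x ^ H ⇒ x ^ F ⇒ x ^ x
  G ⇒ G ^ H ⇒ H ^ H ⇒ F ^ H ⇒ x ^ H ⇒ x ^ F ⇒ x ^ x

x ^ x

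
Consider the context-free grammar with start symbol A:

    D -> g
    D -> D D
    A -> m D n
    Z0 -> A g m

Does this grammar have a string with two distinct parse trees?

Witness: m g g g n

Derivation 1: A ⇒ m D n ⇒ m D D n ⇒ m g D n ⇒ m g D D n ⇒ m g g D n ⇒ m g g g n
Derivation 2: A ⇒ m D n ⇒ m D D n ⇒ m D D D n ⇒ m g D D n ⇒ m g g D n ⇒ m g g g n

Two distinct leftmost derivations for the same string.

Ambiguous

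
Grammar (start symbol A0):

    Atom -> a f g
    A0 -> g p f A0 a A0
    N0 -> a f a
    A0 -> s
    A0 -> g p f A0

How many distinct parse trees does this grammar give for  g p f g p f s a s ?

Parse trees for g p f g p f s a s:
  [A0 g p f [A0 g p f [A0 s]] a [A0 s]]
  [A0 g p f [A0 g p f [A0 s] a [A0 s]]]

2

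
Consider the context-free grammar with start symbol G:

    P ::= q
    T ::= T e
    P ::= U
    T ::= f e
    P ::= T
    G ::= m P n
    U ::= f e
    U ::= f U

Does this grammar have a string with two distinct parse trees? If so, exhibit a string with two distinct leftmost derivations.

Witness: m f e n

Derivation 1: G ⇒ m P n ⇒ m U n ⇒ m f e n
Derivation 2: G ⇒ m P n ⇒ m T n ⇒ m f e n

Two distinct leftmost derivations for the same string.

Ambiguous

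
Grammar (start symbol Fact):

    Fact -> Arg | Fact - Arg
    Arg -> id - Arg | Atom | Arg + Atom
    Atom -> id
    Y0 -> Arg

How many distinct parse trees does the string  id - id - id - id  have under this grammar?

Parse trees for id - id - id - id:
  [Fact [Arg id - [Arg id - [Arg id - [Arg [Atom id]]]]]]
  [Fact [Fact [Arg [Atom id]]] - [Arg id - [Arg id - [Arg [Atom id]]]]]
  [Fact [Fact [Arg id - [Arg [Atom id]]]] - [Arg id - [Arg [Atom id]]]]
  [Fact [Fact [Fact [Arg [Atom id]]] - [Arg [Atom id]]] - [Arg id - [Arg [Atom id]]]]
  [Fact [Fact [Arg id - [Arg id - [Arg [Atom id]]]]] - [Arg [Atom id]]]
  [Fact [Fact [Fact [Arg [Atom id]]] - [Arg id - [Arg [Atom id]]]] - [Arg [Atom id]]]
  [Fact [Fact [Fact [Arg id - [Arg [Atom id]]]] - [Arg [Atom id]]] - [Arg [Atom id]]]
  [Fact [Fact [Fact [Fact [Arg [Atom id]]] - [Arg [Atom id]]] - [Arg [Atom id]]] - [Arg [Atom id]]]

8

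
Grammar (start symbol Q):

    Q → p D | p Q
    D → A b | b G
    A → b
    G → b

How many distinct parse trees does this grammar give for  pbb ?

2

Parse trees for pbb:
  [Q p [D [A b] b]]
  [Q p [D b [G b]]]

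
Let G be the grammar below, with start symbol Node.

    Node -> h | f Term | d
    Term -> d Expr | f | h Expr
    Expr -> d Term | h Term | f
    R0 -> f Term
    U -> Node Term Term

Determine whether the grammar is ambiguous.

Only Node, Term, Expr are reachable from Node; ignoring the rest: Restricted to the reachable nonterminals, every rule has the form A → t or A → t B, and no two rules for the same A share a first terminal. The grammar encodes a DFA — one run per string.

Unambiguous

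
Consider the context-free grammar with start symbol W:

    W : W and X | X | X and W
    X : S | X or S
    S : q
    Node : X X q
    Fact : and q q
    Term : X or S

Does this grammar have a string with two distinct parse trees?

Ambiguous

Witness: q and q

Derivation 1: W ⇒ W and X ⇒ X and X ⇒ S and X ⇒ q and X ⇒ q and S ⇒ q and q
Derivation 2: W ⇒ X and W ⇒ S and W ⇒ q and W ⇒ q and X ⇒ q and S ⇒ q and q

Two distinct leftmost derivations for the same string.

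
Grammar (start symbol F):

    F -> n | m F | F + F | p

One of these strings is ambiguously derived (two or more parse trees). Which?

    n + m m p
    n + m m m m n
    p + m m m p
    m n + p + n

n + m m p: 1 tree
n + m m m m n: 1 tree
p + m m m p: 1 tree
m n + p + n: 5 trees

m n + p + n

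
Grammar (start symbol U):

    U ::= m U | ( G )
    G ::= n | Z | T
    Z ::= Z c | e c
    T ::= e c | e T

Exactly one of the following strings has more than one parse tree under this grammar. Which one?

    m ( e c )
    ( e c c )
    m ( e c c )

m ( e c )

m ( e c ): 2 trees
( e c c ): 1 tree
m ( e c c ): 1 tree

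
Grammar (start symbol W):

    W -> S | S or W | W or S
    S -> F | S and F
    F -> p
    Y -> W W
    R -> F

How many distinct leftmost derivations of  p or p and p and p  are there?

Parse trees for p or p and p and p:
  [W [S [F p]] or [W [S [S [S [F p]] and [F p]] and [F p]]]]
  [W [W [S [F p]]] or [S [S [S [F p]] and [F p]] and [F p]]]

2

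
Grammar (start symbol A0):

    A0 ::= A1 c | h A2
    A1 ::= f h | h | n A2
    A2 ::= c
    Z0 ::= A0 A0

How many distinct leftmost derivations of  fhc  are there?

1

Parse trees for fhc:
  [A0 [A1 f h] c]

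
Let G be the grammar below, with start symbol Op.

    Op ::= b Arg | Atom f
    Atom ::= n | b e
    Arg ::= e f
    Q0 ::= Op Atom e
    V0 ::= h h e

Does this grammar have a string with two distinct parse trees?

Witness: b e f

Derivation 1: Op ⇒ b Arg ⇒ b e f
Derivation 2: Op ⇒ Atom f ⇒ b e f

Two distinct leftmost derivations for the same string.

Ambiguous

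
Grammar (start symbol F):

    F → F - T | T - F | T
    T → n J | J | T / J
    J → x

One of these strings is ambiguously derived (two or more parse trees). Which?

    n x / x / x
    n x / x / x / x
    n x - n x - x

n x - n x - x

n x / x / x: 1 tree
n x / x / x / x: 1 tree
n x - n x - x: 4 trees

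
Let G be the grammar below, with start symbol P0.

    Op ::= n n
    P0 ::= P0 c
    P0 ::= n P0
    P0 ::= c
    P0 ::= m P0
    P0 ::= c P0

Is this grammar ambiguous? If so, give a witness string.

Ambiguous

Witness: c c

Derivation 1: P0 ⇒ P0 c ⇒ c c
Derivation 2: P0 ⇒ c P0 ⇒ c c

Two distinct leftmost derivations for the same string.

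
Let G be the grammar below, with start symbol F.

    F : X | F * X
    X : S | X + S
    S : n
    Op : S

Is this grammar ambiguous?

(Op is unreachable from F, so its rules don't affect L(F).) F → F * X | X  ;  X → X + S | S  — a left-associative chain with S at the bottom. Each string factors uniquely by precedence.

Unambiguous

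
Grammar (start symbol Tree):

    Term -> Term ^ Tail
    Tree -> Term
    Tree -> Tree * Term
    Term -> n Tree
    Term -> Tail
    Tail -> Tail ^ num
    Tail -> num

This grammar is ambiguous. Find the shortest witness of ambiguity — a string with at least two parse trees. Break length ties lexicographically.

length 1: no string has ≥2 trees
length 2: no string has ≥2 trees
length 3: num ^ num has 2 parse trees

Two derivations of num ^ num:
  Tree ⇒ Term ⇒ Term ^ Tail ⇒ Tail ^ Tail ⇒ num ^ Tail ⇒ num ^ num
  Tree ⇒ Term ⇒ Tail ⇒ Tail ^ num ⇒ num ^ num

num ^ num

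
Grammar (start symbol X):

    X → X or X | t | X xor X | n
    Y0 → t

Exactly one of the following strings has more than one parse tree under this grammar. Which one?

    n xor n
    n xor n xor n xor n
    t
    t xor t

n xor n: 1 tree
n xor n xor n xor n: 5 trees
t: 1 tree
t xor t: 1 tree

n xor n xor n xor n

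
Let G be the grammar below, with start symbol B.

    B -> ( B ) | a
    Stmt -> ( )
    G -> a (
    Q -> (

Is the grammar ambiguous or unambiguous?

Only B is reachable from B; ignoring the rest: L(B) is { openⁿ atom closeⁿ : n ≥ 0 }. The bracket depth fixes n, and the derivation is forced at every step.

Unambiguous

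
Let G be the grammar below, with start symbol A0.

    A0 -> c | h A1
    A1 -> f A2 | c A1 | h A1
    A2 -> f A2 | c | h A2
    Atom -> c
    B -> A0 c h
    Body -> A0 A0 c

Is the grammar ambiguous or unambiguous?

Unambiguous

Only A0, A1, A2 are reachable from A0; ignoring the rest: The reachable rules are right-linear with at most one rule per (nonterminal, next-terminal) pair. Each input token forces the next rule, so parsing is deterministic.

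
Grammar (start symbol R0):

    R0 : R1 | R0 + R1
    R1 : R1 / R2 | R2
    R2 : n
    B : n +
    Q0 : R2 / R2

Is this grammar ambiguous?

Only R0, R1, R2 are reachable from R0; ignoring the rest: This is a standard precedence ladder (R0 over R1 over R2), with each level left-recursive on its own operator ('+' at R0, '/' at R1). That structure is LR(1), hence unambiguous.

Unambiguous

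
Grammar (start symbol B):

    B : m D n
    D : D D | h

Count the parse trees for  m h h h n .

Parse trees for m h h h n:
  [B m [D [D h] [D [D h] [D h]]] n]
  [B m [D [D [D h] [D h]] [D h]] n]

2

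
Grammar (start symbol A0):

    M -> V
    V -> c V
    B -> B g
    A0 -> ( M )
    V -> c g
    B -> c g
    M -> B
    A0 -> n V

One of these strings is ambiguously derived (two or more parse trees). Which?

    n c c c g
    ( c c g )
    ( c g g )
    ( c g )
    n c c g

n c c c g: 1 tree
( c c g ): 1 tree
( c g g ): 1 tree
( c g ): 2 trees
n c c g: 1 tree

( c g )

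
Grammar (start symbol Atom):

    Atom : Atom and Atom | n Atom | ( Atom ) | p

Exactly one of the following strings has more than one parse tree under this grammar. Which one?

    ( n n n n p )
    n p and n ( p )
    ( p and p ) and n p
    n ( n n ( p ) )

( n n n n p ): 1 tree
n p and n ( p ): 2 trees
( p and p ) and n p: 1 tree
n ( n n ( p ) ): 1 tree

n p and n ( p )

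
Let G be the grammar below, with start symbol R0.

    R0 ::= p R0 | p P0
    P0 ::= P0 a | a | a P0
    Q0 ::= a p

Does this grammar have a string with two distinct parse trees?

Witness: p a a

Derivation 1: R0 ⇒ p P0 ⇒ p P0 a ⇒ p a a
Derivation 2: R0 ⇒ p P0 ⇒ p a P0 ⇒ p a a

Two distinct leftmost derivations for the same string.

Ambiguous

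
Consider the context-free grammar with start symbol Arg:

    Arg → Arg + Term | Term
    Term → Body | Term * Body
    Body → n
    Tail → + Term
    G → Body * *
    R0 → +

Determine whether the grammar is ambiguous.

(Tail, G, R0 are unreachable from Arg, so their rules don't affect L(Arg).) Arg → Arg + Term | Term  ;  Term → Term * Body | Body  — a left-associative chain with Body at the bottom. Each string factors uniquely by precedence.

Unambiguous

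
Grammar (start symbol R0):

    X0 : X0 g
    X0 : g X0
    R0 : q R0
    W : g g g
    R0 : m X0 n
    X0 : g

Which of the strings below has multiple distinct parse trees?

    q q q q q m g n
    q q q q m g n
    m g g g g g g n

m g g g g g g n

q q q q q m g n: 1 tree
q q q q m g n: 1 tree
m g g g g g g n: 32 trees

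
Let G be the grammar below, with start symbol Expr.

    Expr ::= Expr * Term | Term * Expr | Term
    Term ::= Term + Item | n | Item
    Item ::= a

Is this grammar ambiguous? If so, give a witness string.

Witness: a * a

Derivation 1: Expr ⇒ Expr * Term ⇒ Term * Term ⇒ Item * Term ⇒ a * Term ⇒ a * Item ⇒ a * a
Derivation 2: Expr ⇒ Term * Expr ⇒ Item * Expr ⇒ a * Expr ⇒ a * Term ⇒ a * Item ⇒ a * a

Two distinct leftmost derivations for the same string.

Ambiguous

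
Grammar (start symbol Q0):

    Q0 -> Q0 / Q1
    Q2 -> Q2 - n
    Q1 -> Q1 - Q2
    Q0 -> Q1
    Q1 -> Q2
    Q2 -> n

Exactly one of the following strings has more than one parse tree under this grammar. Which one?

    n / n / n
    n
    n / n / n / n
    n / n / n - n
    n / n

n / n / n: 1 tree
n: 1 tree
n / n / n / n: 1 tree
n / n / n - n: 2 trees
n / n: 1 tree

n / n / n - n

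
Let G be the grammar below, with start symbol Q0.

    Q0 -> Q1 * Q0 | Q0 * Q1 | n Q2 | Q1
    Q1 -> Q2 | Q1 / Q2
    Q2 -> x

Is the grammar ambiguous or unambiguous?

Ambiguous

Witness: x * x

Derivation 1: Q0 ⇒ Q1 * Q0 ⇒ Q2 * Q0 ⇒ x * Q0 ⇒ x * Q1 ⇒ x * Q2 ⇒ x * x
Derivation 2: Q0 ⇒ Q0 * Q1 ⇒ Q1 * Q1 ⇒ Q2 * Q1 ⇒ x * Q1 ⇒ x * Q2 ⇒ x * x

Two distinct leftmost derivations for the same string.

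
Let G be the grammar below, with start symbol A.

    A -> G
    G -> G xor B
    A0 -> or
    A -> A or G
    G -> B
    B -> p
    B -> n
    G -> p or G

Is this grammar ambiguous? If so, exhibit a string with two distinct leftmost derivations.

Ambiguous

Witness: p or n

Derivation 1: A ⇒ G ⇒ p or G ⇒ p or B ⇒ p or n
Derivation 2: A ⇒ A or G ⇒ G or G ⇒ B or G ⇒ p or G ⇒ p or B ⇒ p or n

Two distinct leftmost derivations for the same string.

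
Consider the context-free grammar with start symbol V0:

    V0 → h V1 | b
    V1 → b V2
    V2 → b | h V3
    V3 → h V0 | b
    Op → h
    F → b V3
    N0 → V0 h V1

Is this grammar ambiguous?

(Op, F, N0 are unreachable from V0, so their rules don't affect L(V0).) Each reachable nonterminal has at most one production per leading terminal, and all productions are right-linear; the derivation is determined token-by-token.

Unambiguous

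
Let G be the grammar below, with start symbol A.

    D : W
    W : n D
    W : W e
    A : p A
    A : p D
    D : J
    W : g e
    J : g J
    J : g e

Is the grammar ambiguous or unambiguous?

Witness: p g e

Derivation 1: A ⇒ p D ⇒ p W ⇒ p g e
Derivation 2: A ⇒ p D ⇒ p J ⇒ p g e

Two distinct leftmost derivations for the same string.

Ambiguous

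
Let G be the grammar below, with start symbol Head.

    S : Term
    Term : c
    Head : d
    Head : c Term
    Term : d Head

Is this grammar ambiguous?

(S is unreachable from Head, so its rules don't affect L(Head).) Restricted to the reachable nonterminals, every rule has the form A → t or A → t B, and no two rules for the same A share a first terminal. The grammar encodes a DFA — one run per string.

Unambiguous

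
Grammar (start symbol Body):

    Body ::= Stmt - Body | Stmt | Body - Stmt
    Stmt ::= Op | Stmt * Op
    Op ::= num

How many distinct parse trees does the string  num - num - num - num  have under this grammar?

Parse trees for num - num - num - num:
  [Body [Stmt [Op num]] - [Body [Stmt [Op num]] - [Body [Stmt [Op num]] - [Body [Stmt [Op num]]]]]]
  [Body [Stmt [Op num]] - [Body [Stmt [Op num]] - [Body [Body [Stmt [Op num]]] - [Stmt [Op num]]]]]
  [Body [Stmt [Op num]] - [Body [Body [Stmt [Op num]] - [Body [Stmt [Op num]]]] - [Stmt [Op num]]]]
  [Body [Stmt [Op num]] - [Body [Body [Body [Stmt [Op num]]] - [Stmt [Op num]]] - [Stmt [Op num]]]]
  [Body [Body [Stmt [Op num]] - [Body [Stmt [Op num]] - [Body [Stmt [Op num]]]]] - [Stmt [Op num]]]
  [Body [Body [Stmt [Op num]] - [Body [Body [Stmt [Op num]]] - [Stmt [Op num]]]] - [Stmt [Op num]]]
  [Body [Body [Body [Stmt [Op num]] - [Body [Stmt [Op num]]]] - [Stmt [Op num]]] - [Stmt [Op num]]]
  [Body [Body [Body [Body [Stmt [Op num]]] - [Stmt [Op num]]] - [Stmt [Op num]]] - [Stmt [Op num]]]

8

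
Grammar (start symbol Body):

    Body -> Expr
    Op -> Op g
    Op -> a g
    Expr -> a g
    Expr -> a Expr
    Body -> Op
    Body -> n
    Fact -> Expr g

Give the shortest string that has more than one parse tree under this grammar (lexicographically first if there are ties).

a g

length 1: no string has ≥2 trees
length 2: a g has 2 parse trees

Two derivations of a g:
  Body ⇒ Expr ⇒ a g
  Body ⇒ Op ⇒ a g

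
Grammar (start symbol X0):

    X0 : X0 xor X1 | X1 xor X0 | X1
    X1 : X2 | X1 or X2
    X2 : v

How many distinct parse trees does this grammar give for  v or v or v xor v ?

2

Parse trees for v or v or v xor v:
  [X0 [X0 [X1 [X1 [X1 [X2 v]] or [X2 v]] or [X2 v]]] xor [X1 [X2 v]]]
  [X0 [X1 [X1 [X1 [X2 v]] or [X2 v]] or [X2 v]] xor [X0 [X1 [X2 v]]]]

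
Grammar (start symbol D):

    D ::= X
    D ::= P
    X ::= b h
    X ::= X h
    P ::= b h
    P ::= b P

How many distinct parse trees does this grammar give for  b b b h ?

Parse trees for b b b h:
  [D [P b [P b [P b h]]]]

1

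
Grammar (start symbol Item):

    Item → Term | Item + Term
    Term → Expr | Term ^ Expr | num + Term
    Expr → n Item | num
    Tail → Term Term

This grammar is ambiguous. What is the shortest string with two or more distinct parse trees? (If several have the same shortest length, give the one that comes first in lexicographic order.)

length 1: no string has ≥2 trees
length 2: no string has ≥2 trees
length 3: num + num has 2 parse trees

Two derivations of num + num:
  Item ⇒ Term ⇒ num + Term ⇒ num + Expr ⇒ num + num
  Item ⇒ Item + Term ⇒ Term + Term ⇒ Expr + Term ⇒ num + Term ⇒ num + Expr ⇒ num + num

num + num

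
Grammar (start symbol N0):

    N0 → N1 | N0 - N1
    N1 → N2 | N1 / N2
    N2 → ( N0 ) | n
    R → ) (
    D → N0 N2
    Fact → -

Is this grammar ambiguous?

Unambiguous

(R, D, Fact are unreachable from N0, so their rules don't affect L(N0).) This is a standard precedence ladder (N0 over N1 over N2), with each level left-recursive on its own operator ('-' at N0, '/' at N1). That structure is LR(1), hence unambiguous.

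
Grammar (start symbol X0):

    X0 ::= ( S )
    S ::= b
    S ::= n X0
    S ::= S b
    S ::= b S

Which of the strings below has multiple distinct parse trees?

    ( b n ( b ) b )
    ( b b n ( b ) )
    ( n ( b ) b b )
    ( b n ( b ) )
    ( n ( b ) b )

( b n ( b ) b )

( b n ( b ) b ): 2 trees
( b b n ( b ) ): 1 tree
( n ( b ) b b ): 1 tree
( b n ( b ) ): 1 tree
( n ( b ) b ): 1 tree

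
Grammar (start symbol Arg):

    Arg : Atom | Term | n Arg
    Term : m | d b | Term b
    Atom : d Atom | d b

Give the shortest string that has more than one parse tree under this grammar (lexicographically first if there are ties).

length 1: no string has ≥2 trees
length 2: d b has 2 parse trees

Two derivations of d b:
  Arg ⇒ Atom ⇒ d b
  Arg ⇒ Term ⇒ d b

d b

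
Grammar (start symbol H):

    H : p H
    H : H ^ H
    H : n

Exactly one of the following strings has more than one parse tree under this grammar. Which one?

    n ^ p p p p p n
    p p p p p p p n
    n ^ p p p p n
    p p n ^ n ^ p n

p p n ^ n ^ p n

n ^ p p p p p n: 1 tree
p p p p p p p n: 1 tree
n ^ p p p p n: 1 tree
p p n ^ n ^ p n: 9 trees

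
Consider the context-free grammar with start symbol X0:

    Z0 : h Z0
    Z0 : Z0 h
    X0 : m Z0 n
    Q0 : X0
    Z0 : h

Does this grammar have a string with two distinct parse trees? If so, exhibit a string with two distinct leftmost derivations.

Ambiguous

Witness: m h h n

Derivation 1: X0 ⇒ m Z0 n ⇒ m h Z0 n ⇒ m h h n
Derivation 2: X0 ⇒ m Z0 n ⇒ m Z0 h n ⇒ m h h n

Two distinct leftmost derivations for the same string.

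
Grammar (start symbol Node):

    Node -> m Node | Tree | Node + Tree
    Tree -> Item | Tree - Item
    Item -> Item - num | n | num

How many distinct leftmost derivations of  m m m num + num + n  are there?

10

Parse trees for m m m num + num + n (showing first 6 of 10):
  [Node m [Node m [Node m [Node [Node [Node [Tree [Item num]]] + [Tree [Item num]]] + [Tree [Item n]]]]]]
  [Node m [Node m [Node [Node m [Node [Node [Tree [Item num]]] + [Tree [Item num]]]] + [Tree [Item n]]]]]
  [Node m [Node m [Node [Node [Node m [Node [Tree [Item num]]]] + [Tree [Item num]]] + [Tree [Item n]]]]]
  [Node m [Node [Node m [Node m [Node [Node [Tree [Item num]]] + [Tree [Item num]]]]] + [Tree [Item n]]]]
  [Node m [Node [Node m [Node [Node m [Node [Tree [Item num]]]] + [Tree [Item num]]]] + [Tree [Item n]]]]
  [Node m [Node [Node [Node m [Node m [Node [Tree [Item num]]]]] + [Tree [Item num]]] + [Tree [Item n]]]]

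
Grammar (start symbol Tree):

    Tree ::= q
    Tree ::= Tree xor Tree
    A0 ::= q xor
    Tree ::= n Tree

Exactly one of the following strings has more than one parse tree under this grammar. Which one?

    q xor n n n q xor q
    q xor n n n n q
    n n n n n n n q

q xor n n n q xor q

q xor n n n q xor q: 5 trees
q xor n n n n q: 1 tree
n n n n n n n q: 1 tree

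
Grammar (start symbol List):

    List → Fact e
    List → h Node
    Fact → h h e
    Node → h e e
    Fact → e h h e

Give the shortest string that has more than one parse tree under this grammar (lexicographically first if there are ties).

h h e e

length 4: h h e e has 2 parse trees

Two derivations of h h e e:
  List ⇒ Fact e ⇒ h h e e
  List ⇒ h Node ⇒ h h e e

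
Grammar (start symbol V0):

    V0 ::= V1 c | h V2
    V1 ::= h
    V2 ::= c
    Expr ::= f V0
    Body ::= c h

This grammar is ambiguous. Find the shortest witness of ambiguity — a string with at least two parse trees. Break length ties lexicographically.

h c

length 2: h c has 2 parse trees

Two derivations of h c:
  V0 ⇒ V1 c ⇒ h c
  V0 ⇒ h V2 ⇒ h c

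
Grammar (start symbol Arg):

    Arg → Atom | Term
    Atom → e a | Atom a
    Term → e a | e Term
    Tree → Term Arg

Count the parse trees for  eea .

1

Parse trees for eea:
  [Arg [Term e [Term e a]]]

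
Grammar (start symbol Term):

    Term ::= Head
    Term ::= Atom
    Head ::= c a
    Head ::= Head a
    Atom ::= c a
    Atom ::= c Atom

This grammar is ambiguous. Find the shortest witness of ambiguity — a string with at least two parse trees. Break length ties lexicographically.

c a

length 2: c a has 2 parse trees

Two derivations of c a:
  Term ⇒ Head ⇒ c a
  Term ⇒ Atom ⇒ c a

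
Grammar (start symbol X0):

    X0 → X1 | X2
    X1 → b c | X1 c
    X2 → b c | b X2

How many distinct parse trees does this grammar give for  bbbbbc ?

Parse trees for bbbbbc:
  [X0 [X2 b [X2 b [X2 b [X2 b [X2 b c]]]]]]

1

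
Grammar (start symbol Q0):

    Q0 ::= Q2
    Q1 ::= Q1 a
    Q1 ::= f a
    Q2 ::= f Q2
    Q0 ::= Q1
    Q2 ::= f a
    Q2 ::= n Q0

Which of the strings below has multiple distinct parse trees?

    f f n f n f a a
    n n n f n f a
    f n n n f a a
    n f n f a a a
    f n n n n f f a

n n n f n f a

f f n f n f a a: 1 tree
n n n f n f a: 2 trees
f n n n f a a: 1 tree
n f n f a a a: 1 tree
f n n n n f f a: 1 tree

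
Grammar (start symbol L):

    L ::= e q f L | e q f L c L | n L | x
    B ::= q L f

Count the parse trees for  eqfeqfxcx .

2

Parse trees for eqfeqfxcx:
  [L e q f [L e q f [L x] c [L x]]]
  [L e q f [L e q f [L x]] c [L x]]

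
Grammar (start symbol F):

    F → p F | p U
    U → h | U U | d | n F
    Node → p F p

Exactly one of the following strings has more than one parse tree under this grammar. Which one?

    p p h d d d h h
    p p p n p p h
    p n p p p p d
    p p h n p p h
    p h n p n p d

p p h d d d h h

p p h d d d h h: 42 trees
p p p n p p h: 1 tree
p n p p p p d: 1 tree
p p h n p p h: 1 tree
p h n p n p d: 1 tree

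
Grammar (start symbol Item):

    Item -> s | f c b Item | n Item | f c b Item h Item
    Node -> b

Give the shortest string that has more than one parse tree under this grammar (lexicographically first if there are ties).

length 1: no string has ≥2 trees
length 2: no string has ≥2 trees
length 3: no string has ≥2 trees
length 4: no string has ≥2 trees
length 5: no string has ≥2 trees
length 6: no string has ≥2 trees
length 7: no string has ≥2 trees
length 8: no string has ≥2 trees
length 9: f c b f c b s h s has 2 parse trees

Two derivations of f c b f c b s h s:
  Item ⇒ f c b Item ⇒ f c b f c b Item h Item ⇒ f c b f c b s h Item ⇒ f c b f c b s h s
  Item ⇒ f c b Item h Item ⇒ f c b f c b Item h Item ⇒ f c b f c b s h Item ⇒ f c b f c b s h s

f c b f c b s h s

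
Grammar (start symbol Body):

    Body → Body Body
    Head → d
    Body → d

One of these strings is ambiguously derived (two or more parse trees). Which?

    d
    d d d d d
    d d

d d d d d

d: 1 tree
d d d d d: 14 trees
d d: 1 tree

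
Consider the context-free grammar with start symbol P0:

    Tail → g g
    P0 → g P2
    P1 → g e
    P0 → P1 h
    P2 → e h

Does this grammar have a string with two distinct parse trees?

Ambiguous

Witness: g e h

Derivation 1: P0 ⇒ g P2 ⇒ g e h
Derivation 2: P0 ⇒ P1 h ⇒ g e h

Two distinct leftmost derivations for the same string.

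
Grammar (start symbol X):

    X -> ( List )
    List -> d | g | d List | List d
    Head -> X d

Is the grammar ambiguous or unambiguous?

Witness: ( d d )

Derivation 1: X ⇒ ( List ) ⇒ ( d List ) ⇒ ( d d )
Derivation 2: X ⇒ ( List ) ⇒ ( List d ) ⇒ ( d d )

Two distinct leftmost derivations for the same string.

Ambiguous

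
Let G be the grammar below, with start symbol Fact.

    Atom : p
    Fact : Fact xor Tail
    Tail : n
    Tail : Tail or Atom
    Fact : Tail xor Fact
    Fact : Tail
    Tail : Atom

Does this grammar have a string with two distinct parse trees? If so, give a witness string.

Ambiguous

Witness: n xor n

Derivation 1: Fact ⇒ Fact xor Tail ⇒ Tail xor Tail ⇒ n xor Tail ⇒ n xor n
Derivation 2: Fact ⇒ Tail xor Fact ⇒ n xor Fact ⇒ n xor Tail ⇒ n xor n

Two distinct leftmost derivations for the same string.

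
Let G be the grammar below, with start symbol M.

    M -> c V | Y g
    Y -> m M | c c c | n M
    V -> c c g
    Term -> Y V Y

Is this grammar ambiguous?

Ambiguous

Witness: c c c g

Derivation 1: M ⇒ c V ⇒ c c c g
Derivation 2: M ⇒ Y g ⇒ c c c g

Two distinct leftmost derivations for the same string.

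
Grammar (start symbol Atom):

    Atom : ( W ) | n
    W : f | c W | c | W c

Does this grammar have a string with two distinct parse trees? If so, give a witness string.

Ambiguous

Witness: ( c c )

Derivation 1: Atom ⇒ ( W ) ⇒ ( c W ) ⇒ ( c c )
Derivation 2: Atom ⇒ ( W ) ⇒ ( W c ) ⇒ ( c c )

Two distinct leftmost derivations for the same string.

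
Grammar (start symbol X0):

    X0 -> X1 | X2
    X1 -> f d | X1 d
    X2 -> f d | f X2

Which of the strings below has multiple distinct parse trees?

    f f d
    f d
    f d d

f f d: 1 tree
f d: 2 trees
f d d: 1 tree

f d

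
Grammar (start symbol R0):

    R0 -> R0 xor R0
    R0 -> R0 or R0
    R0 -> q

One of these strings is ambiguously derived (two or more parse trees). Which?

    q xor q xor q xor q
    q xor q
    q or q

q xor q xor q xor q

q xor q xor q xor q: 5 trees
q xor q: 1 tree
q or q: 1 tree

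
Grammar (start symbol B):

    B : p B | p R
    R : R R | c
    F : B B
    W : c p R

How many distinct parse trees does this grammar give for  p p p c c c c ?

Parse trees for p p p c c c c:
  [B p [B p [B p [R [R c] [R [R c] [R [R c] [R c]]]]]]]
  [B p [B p [B p [R [R c] [R [R [R c] [R c]] [R c]]]]]]
  [B p [B p [B p [R [R [R c] [R c]] [R [R c] [R c]]]]]]
  [B p [B p [B p [R [R [R c] [R [R c] [R c]]] [R c]]]]]
  [B p [B p [B p [R [R [R [R c] [R c]] [R c]] [R c]]]]]

5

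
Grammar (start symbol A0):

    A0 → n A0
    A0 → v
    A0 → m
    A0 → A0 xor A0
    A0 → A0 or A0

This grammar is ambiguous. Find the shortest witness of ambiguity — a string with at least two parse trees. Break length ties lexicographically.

n m or m

length 1: no string has ≥2 trees
length 2: no string has ≥2 trees
length 3: no string has ≥2 trees
length 4: n m or m has 2 parse trees

Two derivations of n m or m:
  A0 ⇒ n A0 ⇒ n A0 or A0 ⇒ n m or A0 ⇒ n m or m
  A0 ⇒ A0 or A0 ⇒ n A0 or A0 ⇒ n m or A0 ⇒ n m or m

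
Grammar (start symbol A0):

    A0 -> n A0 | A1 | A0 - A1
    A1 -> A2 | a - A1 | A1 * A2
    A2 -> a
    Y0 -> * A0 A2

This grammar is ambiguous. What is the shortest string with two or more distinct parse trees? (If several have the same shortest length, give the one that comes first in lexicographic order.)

length 1: no string has ≥2 trees
length 2: no string has ≥2 trees
length 3: a - a has 2 parse trees

Two derivations of a - a:
  A0 ⇒ A1 ⇒ a - A1 ⇒ a - A2 ⇒ a - a
  A0 ⇒ A0 - A1 ⇒ A1 - A1 ⇒ A2 - A1 ⇒ a - A1 ⇒ a - A2 ⇒ a - a

a - a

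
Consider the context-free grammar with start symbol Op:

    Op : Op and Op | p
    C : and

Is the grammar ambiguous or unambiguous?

Ambiguous

Witness: p and p and p

Derivation 1: Op ⇒ Op and Op ⇒ Op and Op and Op ⇒ p and Op and Op ⇒ p and p and Op ⇒ p and p and p
Derivation 2: Op ⇒ Op and Op ⇒ p and Op ⇒ p and Op and Op ⇒ p and p and Op ⇒ p and p and p

Two distinct leftmost derivations for the same string.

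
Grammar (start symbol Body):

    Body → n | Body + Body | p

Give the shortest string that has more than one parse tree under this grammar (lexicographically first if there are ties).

n + n + n

length 1: no string has ≥2 trees
length 3: no string has ≥2 trees
length 5: n + n + n has 2 parse trees

Two derivations of n + n + n:
  Body ⇒ Body + Body ⇒ n + Body ⇒ n + Body + Body ⇒ n + n + Body ⇒ n + n + n
  Body ⇒ Body + Body ⇒ Body + Body + Body ⇒ n + Body + Body ⇒ n + n + Body ⇒ n + n + n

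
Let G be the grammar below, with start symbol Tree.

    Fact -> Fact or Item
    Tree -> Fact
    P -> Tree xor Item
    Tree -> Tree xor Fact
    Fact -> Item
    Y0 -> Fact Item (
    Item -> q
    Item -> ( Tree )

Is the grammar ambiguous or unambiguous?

Unambiguous

(P, Y0 are unreachable from Tree, so their rules don't affect L(Tree).) Tree → Tree xor Fact | Fact  ;  Fact → Fact or Item | Item  — a left-associative chain with Item at the bottom. Each string factors uniquely by precedence.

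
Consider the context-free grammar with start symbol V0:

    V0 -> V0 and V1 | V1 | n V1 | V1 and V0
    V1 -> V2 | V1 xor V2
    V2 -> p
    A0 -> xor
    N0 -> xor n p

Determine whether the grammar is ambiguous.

Ambiguous

Witness: p and p

Derivation 1: V0 ⇒ V0 and V1 ⇒ V1 and V1 ⇒ V2 and V1 ⇒ p and V1 ⇒ p and V2 ⇒ p and p
Derivation 2: V0 ⇒ V1 and V0 ⇒ V2 and V0 ⇒ p and V0 ⇒ p and V1 ⇒ p and V2 ⇒ p and p

Two distinct leftmost derivations for the same string.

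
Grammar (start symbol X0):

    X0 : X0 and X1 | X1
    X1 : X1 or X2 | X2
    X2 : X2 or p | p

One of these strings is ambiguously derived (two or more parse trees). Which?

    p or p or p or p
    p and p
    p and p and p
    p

p or p or p or p

p or p or p or p: 8 trees
p and p: 1 tree
p and p and p: 1 tree
p: 1 tree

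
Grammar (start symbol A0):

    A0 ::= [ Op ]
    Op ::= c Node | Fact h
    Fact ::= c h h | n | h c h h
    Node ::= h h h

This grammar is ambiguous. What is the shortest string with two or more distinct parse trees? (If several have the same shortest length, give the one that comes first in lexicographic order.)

[ c h h h ]

length 4: no string has ≥2 trees
length 6: [ c h h h ] has 2 parse trees

Two derivations of [ c h h h ]:
  A0 ⇒ [ Op ] ⇒ [ c Node ] ⇒ [ c h h h ]
  A0 ⇒ [ Op ] ⇒ [ Fact h ] ⇒ [ c h h h ]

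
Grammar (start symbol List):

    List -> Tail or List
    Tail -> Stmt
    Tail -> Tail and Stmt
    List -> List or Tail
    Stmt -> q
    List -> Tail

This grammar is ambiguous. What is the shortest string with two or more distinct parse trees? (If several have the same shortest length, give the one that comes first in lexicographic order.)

length 1: no string has ≥2 trees
length 3: q or q has 2 parse trees

Two derivations of q or q:
  List ⇒ Tail or List ⇒ Stmt or List ⇒ q or List ⇒ q or Tail ⇒ q or Stmt ⇒ q or q
  List ⇒ List or Tail ⇒ Tail or Tail ⇒ Stmt or Tail ⇒ q or Tail ⇒ q or Stmt ⇒ q or q

q or q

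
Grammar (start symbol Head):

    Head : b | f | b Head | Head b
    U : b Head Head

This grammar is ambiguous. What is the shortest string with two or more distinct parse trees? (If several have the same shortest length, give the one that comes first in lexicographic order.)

length 1: no string has ≥2 trees
length 2: b b has 2 parse trees

Two derivations of b b:
  Head ⇒ b Head ⇒ b b
  Head ⇒ Head b ⇒ b b

b b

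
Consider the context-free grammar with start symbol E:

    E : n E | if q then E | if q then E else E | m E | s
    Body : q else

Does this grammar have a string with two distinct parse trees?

Ambiguous

Witness: if q then if q then s else s

Derivation 1: E ⇒ if q then E ⇒ if q then if q then E else E ⇒ if q then if q then s else E ⇒ if q then if q then s else s
Derivation 2: E ⇒ if q then E else E ⇒ if q then if q then E else E ⇒ if q then if q then s else E ⇒ if q then if q then s else s

Two distinct leftmost derivations for the same string.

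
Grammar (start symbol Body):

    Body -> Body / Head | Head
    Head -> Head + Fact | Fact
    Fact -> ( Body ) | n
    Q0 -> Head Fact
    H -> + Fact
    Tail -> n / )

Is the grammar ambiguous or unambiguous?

Unambiguous

Only Body, Head, Fact are reachable from Body; ignoring the rest: Body → Body / Head | Head  ;  Head → Head + Fact | Fact  — a left-associative chain with Fact at the bottom. Each string factors uniquely by precedence.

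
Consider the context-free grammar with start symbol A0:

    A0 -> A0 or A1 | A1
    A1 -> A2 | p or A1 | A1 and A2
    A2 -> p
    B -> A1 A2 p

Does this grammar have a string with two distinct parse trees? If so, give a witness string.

Witness: p or p

Derivation 1: A0 ⇒ A0 or A1 ⇒ A1 or A1 ⇒ A2 or A1 ⇒ p or A1 ⇒ p or A2 ⇒ p or p
Derivation 2: A0 ⇒ A1 ⇒ p or A1 ⇒ p or A2 ⇒ p or p

Two distinct leftmost derivations for the same string.

Ambiguous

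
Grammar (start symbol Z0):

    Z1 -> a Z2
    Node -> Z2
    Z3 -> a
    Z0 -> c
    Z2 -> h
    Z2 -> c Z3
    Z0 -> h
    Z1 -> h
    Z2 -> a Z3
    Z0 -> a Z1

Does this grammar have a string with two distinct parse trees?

Only Z0, Z1, Z2, Z3 are reachable from Z0; ignoring the rest: The reachable rules are right-linear with at most one rule per (nonterminal, next-terminal) pair. Each input token forces the next rule, so parsing is deterministic.

Unambiguous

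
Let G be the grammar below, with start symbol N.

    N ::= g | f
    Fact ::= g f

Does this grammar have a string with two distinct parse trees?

Unambiguous

(Fact is unreachable from N, so its rules don't affect L(N).) The reachable rules are right-linear with at most one rule per (nonterminal, next-terminal) pair. Each input token forces the next rule, so parsing is deterministic.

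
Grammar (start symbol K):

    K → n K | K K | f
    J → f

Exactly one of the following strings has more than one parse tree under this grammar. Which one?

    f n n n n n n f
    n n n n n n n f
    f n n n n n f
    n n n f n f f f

n n n f n f f f

f n n n n n n f: 1 tree
n n n n n n n f: 1 tree
f n n n n n f: 1 tree
n n n f n f f f: 70 trees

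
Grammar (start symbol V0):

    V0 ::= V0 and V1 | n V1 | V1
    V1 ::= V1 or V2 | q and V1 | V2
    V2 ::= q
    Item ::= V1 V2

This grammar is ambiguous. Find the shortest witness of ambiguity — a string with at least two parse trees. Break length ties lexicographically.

q and q

length 1: no string has ≥2 trees
length 2: no string has ≥2 trees
length 3: q and q has 2 parse trees

Two derivations of q and q:
  V0 ⇒ V0 and V1 ⇒ V1 and V1 ⇒ V2 and V1 ⇒ q and V1 ⇒ q and V2 ⇒ q and q
  V0 ⇒ V1 ⇒ q and V1 ⇒ q and V2 ⇒ q and q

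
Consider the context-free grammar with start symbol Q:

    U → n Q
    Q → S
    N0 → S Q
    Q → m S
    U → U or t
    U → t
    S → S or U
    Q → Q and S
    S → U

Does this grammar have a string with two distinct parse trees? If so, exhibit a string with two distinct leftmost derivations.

Witness: t or t

Derivation 1: Q ⇒ S ⇒ S or U ⇒ U or U ⇒ t or U ⇒ t or t
Derivation 2: Q ⇒ S ⇒ U ⇒ U or t ⇒ t or t

Two distinct leftmost derivations for the same string.

Ambiguous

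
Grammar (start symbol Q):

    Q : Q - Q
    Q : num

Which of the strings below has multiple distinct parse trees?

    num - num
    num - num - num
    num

num - num: 1 tree
num - num - num: 2 trees
num: 1 tree

num - num - num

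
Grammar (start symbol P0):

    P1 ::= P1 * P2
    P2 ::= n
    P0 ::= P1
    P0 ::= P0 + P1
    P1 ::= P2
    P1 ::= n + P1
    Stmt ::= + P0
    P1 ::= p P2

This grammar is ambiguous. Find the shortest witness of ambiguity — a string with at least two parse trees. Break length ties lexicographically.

length 1: no string has ≥2 trees
length 2: no string has ≥2 trees
length 3: n + n has 2 parse trees

Two derivations of n + n:
  P0 ⇒ P1 ⇒ n + P1 ⇒ n + P2 ⇒ n + n
  P0 ⇒ P0 + P1 ⇒ P1 + P1 ⇒ P2 + P1 ⇒ n + P1 ⇒ n + P2 ⇒ n + n

n + n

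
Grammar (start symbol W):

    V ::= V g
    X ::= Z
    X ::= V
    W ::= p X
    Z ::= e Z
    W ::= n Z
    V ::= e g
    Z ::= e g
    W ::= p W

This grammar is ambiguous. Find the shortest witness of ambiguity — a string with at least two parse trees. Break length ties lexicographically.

length 3: p e g has 2 parse trees

Two derivations of p e g:
  W ⇒ p X ⇒ p Z ⇒ p e g
  W ⇒ p X ⇒ p V ⇒ p e g

p e g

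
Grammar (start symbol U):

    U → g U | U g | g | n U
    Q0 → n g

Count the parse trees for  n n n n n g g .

Parse trees for n n n n n g g:
  [U [U n [U n [U n [U n [U n [U g]]]]]] g]
  [U n [U [U n [U n [U n [U n [U g]]]]] g]]
  [U n [U n [U [U n [U n [U n [U g]]]] g]]]
  [U n [U n [U n [U [U n [U n [U g]]] g]]]]
  [U n [U n [U n [U n [U [U n [U g]] g]]]]]
  [U n [U n [U n [U n [U n [U g [U g]]]]]]]
  [U n [U n [U n [U n [U n [U [U g] g]]]]]]

7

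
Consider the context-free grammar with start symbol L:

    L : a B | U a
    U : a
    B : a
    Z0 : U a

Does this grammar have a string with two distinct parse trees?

Witness: a a

Derivation 1: L ⇒ a B ⇒ a a
Derivation 2: L ⇒ U a ⇒ a a

Two distinct leftmost derivations for the same string.

Ambiguous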